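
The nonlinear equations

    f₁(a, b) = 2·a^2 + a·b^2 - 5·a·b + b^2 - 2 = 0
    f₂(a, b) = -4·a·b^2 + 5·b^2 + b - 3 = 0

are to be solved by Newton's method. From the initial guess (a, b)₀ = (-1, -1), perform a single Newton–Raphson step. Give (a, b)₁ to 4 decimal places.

(3.2857, -1.7143)

At (-1, -1): F = (-5.0000, 5.0000).
Jacobian J = [[4·a + b^2 - 5·b, 2·a·b - 5·a + 2·b], [-4·b^2, -8·a·b + 10·b + 1]].
At the point, J = [[2.0000, 5.0000], [-4.0000, -17.0000]] (det J = -14.0000).
Solving J·Δ = −F gives Δ = (4.2857, -0.7143).
Then the next iterate is (a, b)₁ = (3.2857, -1.7143).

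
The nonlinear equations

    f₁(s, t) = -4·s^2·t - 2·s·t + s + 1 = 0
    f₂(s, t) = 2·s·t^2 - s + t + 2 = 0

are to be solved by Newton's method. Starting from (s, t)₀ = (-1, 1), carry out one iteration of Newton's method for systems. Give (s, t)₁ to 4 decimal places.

(-0.4737, 1.8421)

At (-1, 1): F = (-2.0000, 2.0000).
Jacobian J = [[-8·s·t - 2·t + 1, -4·s^2 - 2·s], [2·t^2 - 1, 4·s·t + 1]].
At the point, J = [[7.0000, -2.0000], [1.0000, -3.0000]] (det J = -19.0000).
Solving J·Δ = −F gives Δ = (0.5263, 0.8421).
Then the next iterate is (s, t)₁ = (-0.4737, 1.8421).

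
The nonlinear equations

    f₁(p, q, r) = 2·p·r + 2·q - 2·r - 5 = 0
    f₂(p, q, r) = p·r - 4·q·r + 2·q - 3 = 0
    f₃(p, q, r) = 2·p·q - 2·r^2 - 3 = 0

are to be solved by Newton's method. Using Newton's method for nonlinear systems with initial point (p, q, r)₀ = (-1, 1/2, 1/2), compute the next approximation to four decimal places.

At (-1, 1/2, 1/2): F = (-6.0000, -3.5000, -4.5000).
Jacobian J = [[2·r, 2, 2·p - 2], [r, -4·r + 2, p - 4·q], [2·q, 2·p, -4·r]].
At the point, J = [[1.0000, 2.0000, -4.0000], [0.5000, 0.0000, -3.0000], [1.0000, -2.0000, -2.0000]] (det J = -6.0000).
Solving J·Δ = −F gives Δ = (3.5000, 0.0833, -0.5833).
Then the next iterate is (p, q, r)₁ = (2.5000, 0.5833, -0.0833).

(2.5000, 0.5833, -0.0833)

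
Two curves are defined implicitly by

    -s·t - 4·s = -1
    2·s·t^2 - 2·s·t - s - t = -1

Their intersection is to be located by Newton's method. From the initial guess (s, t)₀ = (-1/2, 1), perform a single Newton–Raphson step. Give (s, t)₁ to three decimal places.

At (-1/2, 1): F = (3.500, 0.500).
Jacobian J = [[-t - 4, -s], [2·t^2 - 2·t - 1, 4·s·t - 2·s - 1]].
At the point, J = [[-5.000, 0.500], [-1.000, -2.000]] (det J = 10.500).
Solving J·Δ = −F gives Δ = (0.690, -0.095).
Then the next iterate is (s, t)₁ = (0.190, 0.905).

(0.190, 0.905)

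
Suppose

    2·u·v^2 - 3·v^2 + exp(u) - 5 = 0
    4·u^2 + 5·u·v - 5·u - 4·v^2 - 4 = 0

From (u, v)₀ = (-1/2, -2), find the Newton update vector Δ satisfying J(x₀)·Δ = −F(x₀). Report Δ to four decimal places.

(0.2173, 1.1577)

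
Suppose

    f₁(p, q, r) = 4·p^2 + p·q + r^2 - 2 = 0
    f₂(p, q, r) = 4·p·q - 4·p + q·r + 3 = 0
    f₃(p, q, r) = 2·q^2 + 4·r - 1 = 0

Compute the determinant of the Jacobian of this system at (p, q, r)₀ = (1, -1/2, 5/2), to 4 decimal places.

J = [[8·p + q, p, 2·r], [4·q - 4, 4·p + r, q], [0, 4·q, 4]].
At the point, J = [[7.5000, 1.0000, 5.0000], [-6.0000, 6.5000, -0.5000], [0.0000, -2.0000, 4.0000]].
det J = 271.5000.

271.5000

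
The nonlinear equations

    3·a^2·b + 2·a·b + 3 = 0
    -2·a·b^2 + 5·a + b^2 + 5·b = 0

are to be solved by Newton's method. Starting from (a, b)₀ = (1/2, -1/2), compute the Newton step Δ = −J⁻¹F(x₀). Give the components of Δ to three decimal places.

(0.521, -0.469)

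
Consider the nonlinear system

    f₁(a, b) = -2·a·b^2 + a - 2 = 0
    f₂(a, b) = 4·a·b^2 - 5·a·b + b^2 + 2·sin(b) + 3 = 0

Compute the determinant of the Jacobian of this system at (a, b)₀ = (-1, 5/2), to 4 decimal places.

8.4263

J = [[-2·b^2 + 1, -4·a·b], [4·b^2 - 5·b, 8·a·b - 5·a + 2·b + 2·cos(b)]].
At the point, J = [[-11.5000, 10.0000], [12.5000, -11.602287]].
det J = 8.4263.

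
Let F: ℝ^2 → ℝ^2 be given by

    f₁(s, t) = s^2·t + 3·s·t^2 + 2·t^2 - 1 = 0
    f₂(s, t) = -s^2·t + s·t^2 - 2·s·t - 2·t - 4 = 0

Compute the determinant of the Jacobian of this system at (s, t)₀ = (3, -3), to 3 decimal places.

1566.000

J = [[2·s·t + 3·t^2, s^2 + 6·s·t + 4·t], [-2·s·t + t^2 - 2·t, -s^2 + 2·s·t - 2·s - 2]].
At the point, J = [[9.000, -57.000], [33.000, -35.000]].
det J = 1566.000.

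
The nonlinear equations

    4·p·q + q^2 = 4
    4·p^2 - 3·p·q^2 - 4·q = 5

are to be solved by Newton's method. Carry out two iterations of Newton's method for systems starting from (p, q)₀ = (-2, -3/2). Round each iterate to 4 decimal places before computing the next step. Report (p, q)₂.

At (-2, -3/2): F = (10.2500, 30.5000).
Jacobian J = [[4·q, 4·p + 2·q], [8·p - 3·q^2, -6·p·q - 4]].
At the point, J = [[-6.0000, -11.0000], [-22.7500, -22.0000]] (det J = -118.2500).
Solving J·Δ = −F gives Δ = (0.9302, 0.4244).
Then the next iterate is (p, q)₁ = (-1.0698, -1.0756).
Round to (-1.0698, -1.0756) and repeat: F = (1.759623, 7.593292), J = [[-4.3024, -6.4304], [-12.029146, -10.904061]].
Δ = (0.9738, -0.3779), so (p, q)₂ = (-0.0960, -1.4535).

(-0.0960, -1.4535)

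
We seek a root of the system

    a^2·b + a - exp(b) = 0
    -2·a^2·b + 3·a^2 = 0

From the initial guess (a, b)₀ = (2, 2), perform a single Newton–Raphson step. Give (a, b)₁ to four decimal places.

(1.5974, 1.7013)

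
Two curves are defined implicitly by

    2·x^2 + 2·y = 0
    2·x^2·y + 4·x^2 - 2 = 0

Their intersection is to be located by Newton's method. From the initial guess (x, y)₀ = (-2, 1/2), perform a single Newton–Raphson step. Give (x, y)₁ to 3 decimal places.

At (-2, 1/2): F = (9.000, 18.000).
Jacobian J = [[4·x, 2], [4·x·y + 8·x, 2·x^2]].
At the point, J = [[-8.000, 2.000], [-20.000, 8.000]] (det J = -24.000).
Solving J·Δ = −F gives Δ = (1.500, 1.500).
Then the next iterate is (x, y)₁ = (-0.500, 2.000).

(-0.500, 2.000)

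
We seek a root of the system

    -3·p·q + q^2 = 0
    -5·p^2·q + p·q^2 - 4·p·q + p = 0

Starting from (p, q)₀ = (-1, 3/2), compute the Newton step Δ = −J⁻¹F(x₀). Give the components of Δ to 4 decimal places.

(0.0270, -1.1047)

At (-1, 3/2): F = (6.7500, -4.7500).
Jacobian J = [[-3·q, -3·p + 2·q], [-10·p·q + q^2 - 4·q + 1, -5·p^2 + 2·p·q - 4·p]].
At the point, J = [[-4.5000, 6.0000], [12.2500, -4.0000]] (det J = -55.5000).
Solving J·Δ = −F gives Δ = (0.0270, -1.1047).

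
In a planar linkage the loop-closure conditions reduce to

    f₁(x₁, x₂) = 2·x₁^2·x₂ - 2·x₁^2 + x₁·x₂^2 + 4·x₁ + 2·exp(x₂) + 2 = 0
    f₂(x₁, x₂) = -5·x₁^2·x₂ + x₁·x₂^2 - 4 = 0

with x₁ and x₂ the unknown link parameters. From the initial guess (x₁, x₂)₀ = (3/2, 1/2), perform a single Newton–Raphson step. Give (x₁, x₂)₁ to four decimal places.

(1.6063, -0.5277)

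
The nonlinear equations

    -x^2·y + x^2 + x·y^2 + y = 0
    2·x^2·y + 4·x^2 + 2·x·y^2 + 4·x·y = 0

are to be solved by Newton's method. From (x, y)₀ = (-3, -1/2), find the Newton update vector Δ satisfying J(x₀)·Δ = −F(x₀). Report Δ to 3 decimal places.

(1.504, -0.181)

At (-3, -1/2): F = (12.250, 31.500).
Jacobian J = [[-2·x·y + 2·x + y^2, -x^2 + 2·x·y + 1], [4·x·y + 8·x + 2·y^2 + 4·y, 2·x^2 + 4·x·y + 4·x]].
At the point, J = [[-8.750, -5.000], [-19.500, 12.000]] (det J = -202.500).
Solving J·Δ = −F gives Δ = (1.504, -0.181).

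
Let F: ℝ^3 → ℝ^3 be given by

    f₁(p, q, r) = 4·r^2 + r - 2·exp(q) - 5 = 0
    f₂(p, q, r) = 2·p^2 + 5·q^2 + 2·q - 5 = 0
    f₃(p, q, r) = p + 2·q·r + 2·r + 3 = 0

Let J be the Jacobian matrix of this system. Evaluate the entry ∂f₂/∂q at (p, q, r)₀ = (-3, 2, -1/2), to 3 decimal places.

22.000

∂f₂/∂q = 10·q + 2.
At (-3, 2, -1/2) this is 22.000.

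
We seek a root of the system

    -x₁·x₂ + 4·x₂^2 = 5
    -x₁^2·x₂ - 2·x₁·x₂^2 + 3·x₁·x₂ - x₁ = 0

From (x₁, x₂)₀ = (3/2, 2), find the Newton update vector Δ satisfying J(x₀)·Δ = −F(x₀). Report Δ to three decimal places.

(-0.350, -0.600)

At (3/2, 2): F = (8.000, -9.000).
Jacobian J = [[-x₂, -x₁ + 8·x₂], [-2·x₁·x₂ - 2·x₂^2 + 3·x₂ - 1, -x₁^2 - 4·x₁·x₂ + 3·x₁]].
At the point, J = [[-2.000, 14.500], [-9.000, -9.750]] (det J = 150.000).
Solving J·Δ = −F gives Δ = (-0.350, -0.600).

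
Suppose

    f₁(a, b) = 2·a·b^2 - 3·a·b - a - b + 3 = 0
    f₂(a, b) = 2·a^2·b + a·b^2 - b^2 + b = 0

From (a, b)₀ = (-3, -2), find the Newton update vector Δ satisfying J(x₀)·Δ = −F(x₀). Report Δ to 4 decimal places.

(1.2200, 0.5669)

At (-3, -2): F = (-34.0000, -54.0000).
Jacobian J = [[2·b^2 - 3·b - 1, 4·a·b - 3·a - 1], [4·a·b + b^2, 2·a^2 + 2·a·b - 2·b + 1]].
At the point, J = [[13.0000, 32.0000], [28.0000, 35.0000]] (det J = -441.0000).
Solving J·Δ = −F gives Δ = (1.2200, 0.5669).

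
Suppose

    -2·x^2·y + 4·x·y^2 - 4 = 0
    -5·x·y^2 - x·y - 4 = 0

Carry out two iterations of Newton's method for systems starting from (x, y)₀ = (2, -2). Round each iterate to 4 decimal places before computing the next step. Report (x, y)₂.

At (2, -2): F = (44.0000, -40.0000).
Jacobian J = [[-4·x·y + 4·y^2, -2·x^2 + 8·x·y], [-5·y^2 - y, -10·x·y - x]].
At the point, J = [[32.0000, -40.0000], [-18.0000, 38.0000]] (det J = 496.0000).
Solving J·Δ = −F gives Δ = (-0.1452, 0.9839).
Then the next iterate is (x, y)₁ = (1.8548, -1.0161).
Round to (1.8548, -1.0161) and repeat: F = (10.651365, -11.690364), J = [[11.668486, -21.957864], [-4.146196, 16.991823]].
Δ = (0.7061, 0.8603), so (x, y)₂ = (2.5609, -0.1558).

(2.5609, -0.1558)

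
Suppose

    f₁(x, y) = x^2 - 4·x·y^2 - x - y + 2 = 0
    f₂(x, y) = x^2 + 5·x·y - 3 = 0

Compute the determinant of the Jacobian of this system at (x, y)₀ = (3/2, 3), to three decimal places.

J = [[2·x - 4·y^2 - 1, -8·x·y - 1], [2·x + 5·y, 5·x]].
At the point, J = [[-34.000, -37.000], [18.000, 7.500]].
det J = 411.000.

411.000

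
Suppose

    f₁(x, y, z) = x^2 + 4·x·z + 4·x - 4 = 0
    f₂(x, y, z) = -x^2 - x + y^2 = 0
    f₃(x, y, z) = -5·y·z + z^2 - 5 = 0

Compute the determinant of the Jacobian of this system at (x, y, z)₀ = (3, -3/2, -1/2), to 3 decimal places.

J = [[2·x + 4·z + 4, 0, 4·x], [-2·x - 1, 2·y, 0], [0, -5·z, -5·y + 2·z]].
At the point, J = [[8.000, 0.000, 12.000], [-7.000, -3.000, 0.000], [0.000, 2.500, 6.500]].
det J = -366.000.

-366.000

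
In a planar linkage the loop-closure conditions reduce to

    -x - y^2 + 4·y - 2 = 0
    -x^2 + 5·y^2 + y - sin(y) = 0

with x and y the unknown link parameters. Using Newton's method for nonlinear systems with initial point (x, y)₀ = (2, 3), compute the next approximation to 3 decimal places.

At (2, 3): F = (-1.000, 43.85888).
Jacobian J = [[-1, -2·y + 4], [-2·x, 10·y - cos(y) + 1]].
At the point, J = [[-1.000, -2.000], [-4.000, 31.98999]] (det J = -39.98999).
Solving J·Δ = −F gives Δ = (1.394, -1.197).
Then the next iterate is (x, y)₁ = (3.394, 1.803).

(3.394, 1.803)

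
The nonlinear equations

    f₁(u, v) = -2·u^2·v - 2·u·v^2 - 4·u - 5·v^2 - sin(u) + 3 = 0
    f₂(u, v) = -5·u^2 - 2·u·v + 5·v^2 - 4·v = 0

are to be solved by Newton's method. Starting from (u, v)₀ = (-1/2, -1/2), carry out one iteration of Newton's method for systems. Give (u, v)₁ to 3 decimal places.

(0.935, 0.764)

At (-1/2, -1/2): F = (4.72943, 1.500).
Jacobian J = [[-4·u·v - 2·v^2 - cos(u) - 4, -2·u^2 - 4·u·v - 10·v], [-10·u - 2·v, -2·u + 10·v - 4]].
At the point, J = [[-6.37758, 3.500], [6.000, -8.000]] (det J = 30.02066).
Solving J·Δ = −F gives Δ = (1.435, 1.264).
Then the next iterate is (u, v)₁ = (0.935, 0.764).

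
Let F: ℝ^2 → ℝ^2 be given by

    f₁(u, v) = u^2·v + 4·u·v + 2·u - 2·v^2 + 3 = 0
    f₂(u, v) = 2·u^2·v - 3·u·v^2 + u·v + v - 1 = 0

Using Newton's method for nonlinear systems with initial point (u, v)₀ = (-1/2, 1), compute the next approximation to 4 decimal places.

(0.0417, 1.1667)

At (-1/2, 1): F = (-1.7500, 1.5000).
Jacobian J = [[2·u·v + 4·v + 2, u^2 + 4·u - 4·v], [4·u·v - 3·v^2 + v, 2·u^2 - 6·u·v + u + 1]].
At the point, J = [[5.0000, -5.7500], [-4.0000, 4.0000]] (det J = -3.0000).
Solving J·Δ = −F gives Δ = (0.5417, 0.1667).
Then the next iterate is (u, v)₁ = (0.0417, 1.1667).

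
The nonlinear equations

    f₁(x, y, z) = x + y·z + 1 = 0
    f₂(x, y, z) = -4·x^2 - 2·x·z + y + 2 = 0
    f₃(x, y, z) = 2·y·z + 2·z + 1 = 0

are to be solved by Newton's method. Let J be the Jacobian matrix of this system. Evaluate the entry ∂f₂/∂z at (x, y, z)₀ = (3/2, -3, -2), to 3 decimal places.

∂f₂/∂z = -2·x.
At (3/2, -3, -2) this is -3.000.

-3.000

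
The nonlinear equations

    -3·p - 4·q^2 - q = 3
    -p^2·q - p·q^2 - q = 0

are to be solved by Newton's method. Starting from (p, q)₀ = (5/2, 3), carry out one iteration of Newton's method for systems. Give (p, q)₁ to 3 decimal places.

(2.491, 1.021)

At (5/2, 3): F = (-49.500, -44.250).
Jacobian J = [[-3, -8·q - 1], [-2·p·q - q^2, -p^2 - 2·p·q - 1]].
At the point, J = [[-3.000, -25.000], [-24.000, -22.250]] (det J = -533.250).
Solving J·Δ = −F gives Δ = (-0.009, -1.979).
Then the next iterate is (p, q)₁ = (2.491, 1.021).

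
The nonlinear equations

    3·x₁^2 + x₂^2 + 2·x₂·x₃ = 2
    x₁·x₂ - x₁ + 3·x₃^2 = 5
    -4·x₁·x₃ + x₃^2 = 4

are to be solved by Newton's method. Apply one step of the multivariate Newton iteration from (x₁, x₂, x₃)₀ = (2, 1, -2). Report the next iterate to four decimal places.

At (2, 1, -2): F = (7.0000, 7.0000, 16.0000).
Jacobian J = [[6·x₁, 2·x₂ + 2·x₃, 2·x₂], [x₂ - 1, x₁, 6·x₃], [-4·x₃, 0, -4·x₁ + 2·x₃]].
At the point, J = [[12.0000, -2.0000, 2.0000], [0.0000, 2.0000, -12.0000], [8.0000, 0.0000, -12.0000]] (det J = -128.0000).
Solving J·Δ = −F gives Δ = (-0.1250, 4.0000, 1.2500).
Then the next iterate is (x₁, x₂, x₃)₁ = (1.8750, 5.0000, -0.7500).

(1.8750, 5.0000, -0.7500)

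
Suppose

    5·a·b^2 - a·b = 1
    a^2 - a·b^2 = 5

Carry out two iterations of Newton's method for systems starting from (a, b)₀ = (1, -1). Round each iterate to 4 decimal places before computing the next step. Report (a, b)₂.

At (1, -1): F = (5.0000, -5.0000).
Jacobian J = [[5·b^2 - b, 10·a·b - a], [2·a - b^2, -2·a·b]].
At the point, J = [[6.0000, -11.0000], [1.0000, 2.0000]] (det J = 23.0000).
Solving J·Δ = −F gives Δ = (1.9565, 1.5217).
Then the next iterate is (a, b)₁ = (2.9565, 0.5217).
Round to (2.9565, 0.5217) and repeat: F = (1.480960, 2.936219), J = [[0.839154, 12.467561], [5.640829, -3.084812]].
Δ = (-0.5647, -0.0808), so (a, b)₂ = (2.3918, 0.4409).

(2.3918, 0.4409)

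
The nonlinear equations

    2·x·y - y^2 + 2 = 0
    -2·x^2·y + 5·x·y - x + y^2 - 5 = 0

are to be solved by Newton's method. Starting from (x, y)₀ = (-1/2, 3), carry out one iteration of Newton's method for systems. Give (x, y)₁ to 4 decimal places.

(-0.1108, 1.9051)

At (-1/2, 3): F = (-10.0000, -4.5000).
Jacobian J = [[2·y, 2·x - 2·y], [-4·x·y + 5·y - 1, -2·x^2 + 5·x + 2·y]].
At the point, J = [[6.0000, -7.0000], [20.0000, 3.0000]] (det J = 158.0000).
Solving J·Δ = −F gives Δ = (0.3892, -1.0949).
Then the next iterate is (x, y)₁ = (-0.1108, 1.9051).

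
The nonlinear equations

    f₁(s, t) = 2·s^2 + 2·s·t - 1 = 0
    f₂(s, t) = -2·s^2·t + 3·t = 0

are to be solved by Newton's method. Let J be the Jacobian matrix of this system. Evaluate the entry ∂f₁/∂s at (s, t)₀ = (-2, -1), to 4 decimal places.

∂f₁/∂s = 4·s + 2·t.
At (-2, -1) this is -10.0000.

-10.0000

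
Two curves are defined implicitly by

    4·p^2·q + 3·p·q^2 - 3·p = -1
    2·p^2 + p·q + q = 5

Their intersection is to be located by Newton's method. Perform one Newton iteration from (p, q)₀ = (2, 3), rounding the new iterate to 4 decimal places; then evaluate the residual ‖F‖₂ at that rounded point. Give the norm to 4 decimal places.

27.7717

At (2, 3): F = (97.0000, 12.0000).
Jacobian J = [[8·p·q + 3·q^2 - 3, 4·p^2 + 6·p·q], [4·p + q, p + 1]].
At the point, J = [[72.0000, 52.0000], [11.0000, 3.0000]] (det J = -356.0000).
Solving J·Δ = −F gives Δ = (-0.9354, -0.5702).
Then the next iterate is (p, q)₁ = (1.0646, 2.4298).
Re-evaluating at (1.0646, 2.4298): F = (27.677646, 2.283311), so ‖F‖₂ = 27.7717.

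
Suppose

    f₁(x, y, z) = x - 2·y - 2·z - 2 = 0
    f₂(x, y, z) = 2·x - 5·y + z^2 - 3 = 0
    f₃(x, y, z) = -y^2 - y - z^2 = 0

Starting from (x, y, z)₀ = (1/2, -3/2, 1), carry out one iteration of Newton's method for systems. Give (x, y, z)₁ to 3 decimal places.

At (1/2, -3/2, 1): F = (-0.500, 6.500, -1.750).
Jacobian J = [[1, -2, -2], [2, -5, 2·z], [0, -2·y - 1, -2·z]].
At the point, J = [[1.000, -2.000, -2.000], [2.000, -5.000, 2.000], [0.000, 2.000, -2.000]] (det J = -10.000).
Solving J·Δ = −F gives Δ = (-3.050, -0.450, -1.325).
Then the next iterate is (x, y, z)₁ = (-2.550, -1.950, -0.325).

(-2.550, -1.950, -0.325)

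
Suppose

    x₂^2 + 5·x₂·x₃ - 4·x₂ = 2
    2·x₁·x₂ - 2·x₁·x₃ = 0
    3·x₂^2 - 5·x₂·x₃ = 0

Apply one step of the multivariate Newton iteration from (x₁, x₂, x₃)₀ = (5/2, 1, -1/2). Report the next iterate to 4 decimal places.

At (5/2, 1, -1/2): F = (-7.5000, 7.5000, 5.5000).
Jacobian J = [[0, 2·x₂ + 5·x₃ - 4, 5·x₂], [2·x₂ - 2·x₃, 2·x₁, -2·x₁], [0, 6·x₂ - 5·x₃, -5·x₂]].
At the point, J = [[0.0000, -4.5000, 5.0000], [3.0000, 5.0000, -5.0000], [0.0000, 8.5000, -5.0000]] (det J = 60.0000).
Solving J·Δ = −F gives Δ = (-0.0833, 0.5000, 1.9500).
Then the next iterate is (x₁, x₂, x₃)₁ = (2.4167, 1.5000, 1.4500).

(2.4167, 1.5000, 1.4500)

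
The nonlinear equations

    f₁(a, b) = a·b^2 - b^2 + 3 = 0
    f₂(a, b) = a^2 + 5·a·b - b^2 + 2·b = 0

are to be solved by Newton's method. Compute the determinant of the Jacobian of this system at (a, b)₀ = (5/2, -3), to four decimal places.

J = [[b^2, 2·a·b - 2·b], [2·a + 5·b, 5·a - 2·b + 2]].
At the point, J = [[9.0000, -9.0000], [-10.0000, 20.5000]].
det J = 94.5000.

94.5000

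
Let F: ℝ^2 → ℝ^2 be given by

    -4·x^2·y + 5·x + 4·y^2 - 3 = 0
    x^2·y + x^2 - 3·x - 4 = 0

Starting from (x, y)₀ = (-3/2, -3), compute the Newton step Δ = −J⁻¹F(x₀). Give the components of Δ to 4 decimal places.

At (-3/2, -3): F = (52.5000, -4.0000).
Jacobian J = [[-8·x·y + 5, -4·x^2 + 8·y], [2·x·y + 2·x - 3, x^2]].
At the point, J = [[-31.0000, -33.0000], [3.0000, 2.2500]] (det J = 29.2500).
Solving J·Δ = −F gives Δ = (0.4744, 1.1453).

(0.4744, 1.1453)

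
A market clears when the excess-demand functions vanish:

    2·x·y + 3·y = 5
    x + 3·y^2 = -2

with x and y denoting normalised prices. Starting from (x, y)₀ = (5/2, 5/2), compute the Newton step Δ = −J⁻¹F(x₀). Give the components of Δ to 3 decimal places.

At (5/2, 5/2): F = (15.000, 23.250).
Jacobian J = [[2·y, 2·x + 3], [1, 6·y]].
At the point, J = [[5.000, 8.000], [1.000, 15.000]] (det J = 67.000).
Solving J·Δ = −F gives Δ = (-0.582, -1.511).

(-0.582, -1.511)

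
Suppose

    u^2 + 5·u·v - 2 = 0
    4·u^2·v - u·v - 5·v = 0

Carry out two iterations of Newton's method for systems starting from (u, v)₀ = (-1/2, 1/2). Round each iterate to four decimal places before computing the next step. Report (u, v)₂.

(-1.0611, -0.0612)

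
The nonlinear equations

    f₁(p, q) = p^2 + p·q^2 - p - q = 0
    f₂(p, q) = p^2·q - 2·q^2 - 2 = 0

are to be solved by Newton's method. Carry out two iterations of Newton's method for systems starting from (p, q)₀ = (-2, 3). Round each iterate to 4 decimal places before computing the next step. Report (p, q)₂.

At (-2, 3): F = (-15.0000, -8.0000).
Jacobian J = [[2·p + q^2 - 1, 2·p·q - 1], [2·p·q, p^2 - 4·q]].
At the point, J = [[4.0000, -13.0000], [-12.0000, -8.0000]] (det J = -188.0000).
Solving J·Δ = −F gives Δ = (0.0851, -1.1277).
Then the next iterate is (p, q)₁ = (-1.9149, 1.8723).
Round to (-1.9149, 1.8723) and repeat: F = (-3.003254, -2.145586), J = [[-1.324293, -8.170535], [-7.170535, -3.822358]].
Δ = (-0.1131, -0.3492), so (p, q)₂ = (-2.0280, 1.5231).

(-2.0280, 1.5231)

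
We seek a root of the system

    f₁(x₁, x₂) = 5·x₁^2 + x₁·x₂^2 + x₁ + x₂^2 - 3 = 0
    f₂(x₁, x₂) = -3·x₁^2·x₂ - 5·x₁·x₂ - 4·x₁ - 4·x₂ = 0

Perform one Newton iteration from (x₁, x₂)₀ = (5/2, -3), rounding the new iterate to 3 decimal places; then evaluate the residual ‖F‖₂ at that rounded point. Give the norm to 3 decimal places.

15.412

At (5/2, -3): F = (62.250, 95.750).
Jacobian J = [[10·x₁ + x₂^2 + 1, 2·x₁·x₂ + 2·x₂], [-6·x₁·x₂ - 5·x₂ - 4, -3·x₁^2 - 5·x₁ - 4]].
At the point, J = [[35.000, -21.000], [56.000, -35.250]] (det J = -57.750).
Solving J·Δ = −F gives Δ = (-3.179, -2.333).
Then the next iterate is (x₁, x₂)₁ = (-0.679, -5.333).
Re-evaluating at (-0.679, -5.333): F = (7.75573, 13.31866), so ‖F‖₂ = 15.412.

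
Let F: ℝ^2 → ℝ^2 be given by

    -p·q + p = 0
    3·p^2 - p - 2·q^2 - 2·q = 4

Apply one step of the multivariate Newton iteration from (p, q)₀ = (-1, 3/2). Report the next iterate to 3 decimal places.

(-1.318, 0.841)

At (-1, 3/2): F = (0.500, -7.500).
Jacobian J = [[-q + 1, -p], [6·p - 1, -4·q - 2]].
At the point, J = [[-0.500, 1.000], [-7.000, -8.000]] (det J = 11.000).
Solving J·Δ = −F gives Δ = (-0.318, -0.659).
Then the next iterate is (p, q)₁ = (-1.318, 0.841).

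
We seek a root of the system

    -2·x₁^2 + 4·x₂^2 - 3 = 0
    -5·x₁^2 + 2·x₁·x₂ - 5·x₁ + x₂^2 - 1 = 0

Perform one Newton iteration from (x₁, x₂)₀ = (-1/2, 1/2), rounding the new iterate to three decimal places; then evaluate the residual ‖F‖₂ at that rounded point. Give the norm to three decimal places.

At (-1/2, 1/2): F = (-2.500, 0.000).
Jacobian J = [[-4·x₁, 8·x₂], [-10·x₁ + 2·x₂ - 5, 2·x₁ + 2·x₂]].
At the point, J = [[2.000, 4.000], [1.000, 0.000]] (det J = -4.000).
Solving J·Δ = −F gives Δ = (0.000, 0.625).
Then the next iterate is (x₁, x₂)₁ = (-0.500, 1.125).
Re-evaluating at (-0.500, 1.125): F = (1.56250, 0.39062), so ‖F‖₂ = 1.611.

1.611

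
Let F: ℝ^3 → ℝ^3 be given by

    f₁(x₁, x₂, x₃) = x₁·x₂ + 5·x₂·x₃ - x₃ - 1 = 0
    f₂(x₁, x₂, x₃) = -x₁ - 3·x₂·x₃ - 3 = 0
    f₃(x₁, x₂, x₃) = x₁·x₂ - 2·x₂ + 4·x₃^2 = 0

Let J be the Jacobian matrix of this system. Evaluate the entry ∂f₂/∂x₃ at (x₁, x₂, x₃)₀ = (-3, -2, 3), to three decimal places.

6.000

∂f₂/∂x₃ = -3·x₂.
At (-3, -2, 3) this is 6.000.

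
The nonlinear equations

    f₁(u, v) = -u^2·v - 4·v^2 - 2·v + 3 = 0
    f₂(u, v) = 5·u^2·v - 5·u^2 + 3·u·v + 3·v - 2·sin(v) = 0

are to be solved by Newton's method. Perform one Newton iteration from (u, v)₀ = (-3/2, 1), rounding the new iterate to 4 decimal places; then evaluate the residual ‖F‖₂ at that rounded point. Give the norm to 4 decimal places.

At (-3/2, 1): F = (-5.2500, -3.182942).
Jacobian J = [[-2·u·v, -u^2 - 8·v - 2], [10·u·v - 10·u + 3·v, 5·u^2 + 3·u - 2·cos(v) + 3]].
At the point, J = [[3.0000, -12.2500], [3.0000, 8.669395]] (det J = 62.758186).
Solving J·Δ = −F gives Δ = (1.3465, -0.0988).
Then the next iterate is (u, v)₁ = (-0.1535, 0.9012).
Re-evaluating at (-0.1535, 0.9012): F = (-2.072280, 0.708813), so ‖F‖₂ = 2.1902.

2.1902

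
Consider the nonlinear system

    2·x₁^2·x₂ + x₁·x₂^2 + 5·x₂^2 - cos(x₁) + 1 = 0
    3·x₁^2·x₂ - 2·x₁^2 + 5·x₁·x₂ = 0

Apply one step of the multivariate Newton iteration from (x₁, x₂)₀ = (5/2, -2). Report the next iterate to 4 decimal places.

(1.6890, -0.8976)

At (5/2, -2): F = (6.801144, -75.0000).
Jacobian J = [[4·x₁·x₂ + x₂^2 + sin(x₁), 2·x₁^2 + 2·x₁·x₂ + 10·x₂], [6·x₁·x₂ - 4·x₁ + 5·x₂, 3·x₁^2 + 5·x₁]].
At the point, J = [[-15.401528, -17.5000], [-50.0000, 31.2500]] (det J = -1356.297745).
Solving J·Δ = −F gives Δ = (-0.8110, 1.1024).
Then the next iterate is (x₁, x₂)₁ = (1.6890, -0.8976).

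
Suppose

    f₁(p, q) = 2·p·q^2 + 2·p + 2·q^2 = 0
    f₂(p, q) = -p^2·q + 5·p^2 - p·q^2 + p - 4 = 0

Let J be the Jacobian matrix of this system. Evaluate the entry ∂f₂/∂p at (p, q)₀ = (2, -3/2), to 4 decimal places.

24.7500

∂f₂/∂p = -2·p·q + 10·p - q^2 + 1.
At (2, -3/2) this is 24.7500.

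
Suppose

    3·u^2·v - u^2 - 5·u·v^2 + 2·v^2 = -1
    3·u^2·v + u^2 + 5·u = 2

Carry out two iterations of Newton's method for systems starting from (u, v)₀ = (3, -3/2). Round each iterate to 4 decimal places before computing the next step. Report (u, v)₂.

(-2.1439, -2.9656)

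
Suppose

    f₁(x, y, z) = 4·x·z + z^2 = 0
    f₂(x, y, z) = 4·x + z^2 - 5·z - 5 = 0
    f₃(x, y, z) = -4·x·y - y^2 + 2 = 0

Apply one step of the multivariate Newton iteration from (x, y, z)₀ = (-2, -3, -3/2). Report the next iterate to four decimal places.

(-0.3723, -2.1809, -1.0924)

At (-2, -3, -3/2): F = (14.2500, -3.2500, -31.0000).
Jacobian J = [[4·z, 0, 4·x + 2·z], [4, 0, 2·z - 5], [-4·y, -4·x - 2·y, 0]].
At the point, J = [[-6.0000, 0.0000, -11.0000], [4.0000, 0.0000, -8.0000], [12.0000, 14.0000, 0.0000]] (det J = -1288.0000).
Solving J·Δ = −F gives Δ = (1.6277, 0.8191, 0.4076).
Then the next iterate is (x, y, z)₁ = (-0.3723, -2.1809, -1.0924).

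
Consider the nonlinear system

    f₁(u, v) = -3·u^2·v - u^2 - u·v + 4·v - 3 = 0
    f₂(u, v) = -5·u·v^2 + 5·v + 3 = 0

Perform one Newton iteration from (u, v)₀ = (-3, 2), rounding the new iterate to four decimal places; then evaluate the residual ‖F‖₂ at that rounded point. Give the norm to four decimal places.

At (-3, 2): F = (-52.0000, 73.0000).
Jacobian J = [[-6·u·v - 2·u - v, -3·u^2 - u + 4], [-5·v^2, -10·u·v + 5]].
At the point, J = [[40.0000, -20.0000], [-20.0000, 65.0000]] (det J = 2200.0000).
Solving J·Δ = −F gives Δ = (0.8727, -0.8545).
Then the next iterate is (u, v)₁ = (-2.1273, 1.1455).
Re-evaluating at (-2.1273, 1.1455): F = (-16.058138, 22.684399), so ‖F‖₂ = 27.7929.

27.7929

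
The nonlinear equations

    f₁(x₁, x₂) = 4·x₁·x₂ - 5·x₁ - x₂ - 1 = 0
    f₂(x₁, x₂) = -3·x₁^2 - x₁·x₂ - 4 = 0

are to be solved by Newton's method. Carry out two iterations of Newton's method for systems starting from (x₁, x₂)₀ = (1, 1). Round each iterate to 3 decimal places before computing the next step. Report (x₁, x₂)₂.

(-62.254, -44.272)

At (1, 1): F = (-3.000, -8.000).
Jacobian J = [[4·x₂ - 5, 4·x₁ - 1], [-6·x₁ - x₂, -x₁]].
At the point, J = [[-1.000, 3.000], [-7.000, -1.000]] (det J = 22.000).
Solving J·Δ = −F gives Δ = (-1.227, 0.591).
Then the next iterate is (x₁, x₂)₁ = (-0.227, 1.591).
Round to (-0.227, 1.591) and repeat: F = (-2.90063, -3.79343), J = [[1.364, -1.908], [-0.229, 0.227]].
Δ = (-62.027, -45.863), so (x₁, x₂)₂ = (-62.254, -44.272).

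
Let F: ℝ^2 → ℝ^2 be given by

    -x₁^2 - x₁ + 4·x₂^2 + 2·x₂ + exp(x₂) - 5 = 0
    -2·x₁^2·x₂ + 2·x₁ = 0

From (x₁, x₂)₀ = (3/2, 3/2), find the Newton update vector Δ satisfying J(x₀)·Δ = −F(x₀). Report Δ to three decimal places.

(-0.234, -0.469)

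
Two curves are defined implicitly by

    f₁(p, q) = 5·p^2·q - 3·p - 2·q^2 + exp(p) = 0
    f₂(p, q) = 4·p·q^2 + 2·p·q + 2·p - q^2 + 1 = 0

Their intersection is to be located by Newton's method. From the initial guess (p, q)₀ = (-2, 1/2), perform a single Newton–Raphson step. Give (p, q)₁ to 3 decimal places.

At (-2, 1/2): F = (15.63534, -7.250).
Jacobian J = [[10·p·q + exp(p) - 3, 5·p^2 - 4·q], [4·q^2 + 2·q + 2, 8·p·q + 2·p - 2·q]].
At the point, J = [[-12.86466, 18.000], [4.000, -13.000]] (det J = 95.24064).
Solving J·Δ = −F gives Δ = (0.764, -0.323).
Then the next iterate is (p, q)₁ = (-1.236, 0.177).

(-1.236, 0.177)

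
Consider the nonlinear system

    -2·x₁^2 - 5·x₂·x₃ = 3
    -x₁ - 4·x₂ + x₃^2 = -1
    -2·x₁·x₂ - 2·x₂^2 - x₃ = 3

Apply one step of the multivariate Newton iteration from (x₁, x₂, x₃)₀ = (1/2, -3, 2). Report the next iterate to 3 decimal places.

(-23.889, 12.611, 7.389)

At (1/2, -3, 2): F = (26.500, 16.500, -20.000).
Jacobian J = [[-4·x₁, -5·x₃, -5·x₂], [-1, -4, 2·x₃], [-2·x₂, -2·x₁ - 4·x₂, -1]].
At the point, J = [[-2.000, -10.000, 15.000], [-1.000, -4.000, 4.000], [6.000, 11.000, -1.000]] (det J = 45.000).
Solving J·Δ = −F gives Δ = (-24.389, 15.611, 5.389).
Then the next iterate is (x₁, x₂, x₃)₁ = (-23.889, 12.611, 7.389).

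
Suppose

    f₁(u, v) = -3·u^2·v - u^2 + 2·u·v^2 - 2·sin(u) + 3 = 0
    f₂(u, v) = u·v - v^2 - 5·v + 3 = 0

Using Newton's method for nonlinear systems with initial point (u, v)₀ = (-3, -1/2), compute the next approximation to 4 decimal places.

At (-3, -1/2): F = (6.282240, 6.7500).
Jacobian J = [[-6·u·v - 2·u + 2·v^2 - 2·cos(u), -3·u^2 + 4·u·v], [v, u - 2·v - 5]].
At the point, J = [[-0.520015, -21.0000], [-0.5000, -7.0000]] (det J = -6.859895).
Solving J·Δ = −F gives Δ = (14.2530, -0.0538).
Then the next iterate is (u, v)₁ = (11.2530, -0.5538).

(11.2530, -0.5538)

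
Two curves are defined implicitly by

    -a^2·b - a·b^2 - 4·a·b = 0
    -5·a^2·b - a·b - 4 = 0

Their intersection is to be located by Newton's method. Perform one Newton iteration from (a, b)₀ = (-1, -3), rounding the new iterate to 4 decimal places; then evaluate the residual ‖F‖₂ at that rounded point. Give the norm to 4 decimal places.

0.9367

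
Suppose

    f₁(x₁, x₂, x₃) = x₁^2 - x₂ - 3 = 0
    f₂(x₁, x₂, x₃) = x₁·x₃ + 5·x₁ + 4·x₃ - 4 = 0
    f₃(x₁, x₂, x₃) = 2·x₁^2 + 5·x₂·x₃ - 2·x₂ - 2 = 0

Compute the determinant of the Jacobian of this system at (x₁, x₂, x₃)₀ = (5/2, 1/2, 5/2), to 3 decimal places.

J = [[2·x₁, -1, 0], [x₃ + 5, 0, x₁ + 4], [4·x₁, 5·x₃ - 2, 5·x₂]].
At the point, J = [[5.000, -1.000, 0.000], [7.500, 0.000, 6.500], [10.000, 10.500, 2.500]].
det J = -387.500.

-387.500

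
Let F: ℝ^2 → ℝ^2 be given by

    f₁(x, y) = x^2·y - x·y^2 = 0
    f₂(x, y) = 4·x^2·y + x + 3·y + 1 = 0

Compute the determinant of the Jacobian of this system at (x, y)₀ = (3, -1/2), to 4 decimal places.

5.2500

J = [[2·x·y - y^2, x^2 - 2·x·y], [8·x·y + 1, 4·x^2 + 3]].
At the point, J = [[-3.2500, 12.0000], [-11.0000, 39.0000]].
det J = 5.2500.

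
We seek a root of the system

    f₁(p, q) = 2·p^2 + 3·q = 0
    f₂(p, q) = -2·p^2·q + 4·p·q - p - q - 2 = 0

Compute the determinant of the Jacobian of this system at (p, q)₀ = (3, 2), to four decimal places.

-33.0000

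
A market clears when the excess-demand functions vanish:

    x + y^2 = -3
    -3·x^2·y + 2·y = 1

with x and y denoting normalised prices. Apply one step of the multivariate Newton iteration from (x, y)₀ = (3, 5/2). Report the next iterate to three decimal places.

At (3, 5/2): F = (12.250, -63.500).
Jacobian J = [[1, 2·y], [-6·x·y, -3·x^2 + 2]].
At the point, J = [[1.000, 5.000], [-45.000, -25.000]] (det J = 200.000).
Solving J·Δ = −F gives Δ = (-0.056, -2.439).
Then the next iterate is (x, y)₁ = (2.944, 0.061).

(2.944, 0.061)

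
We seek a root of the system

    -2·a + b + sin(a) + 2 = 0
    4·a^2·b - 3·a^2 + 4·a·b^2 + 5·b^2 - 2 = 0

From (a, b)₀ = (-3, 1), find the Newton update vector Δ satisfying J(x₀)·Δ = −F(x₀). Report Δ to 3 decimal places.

At (-3, 1): F = (8.85888, 0.000).
Jacobian J = [[cos(a) - 2, 1], [8·a·b - 6·a + 4·b^2, 4·a^2 + 8·a·b + 10·b]].
At the point, J = [[-2.98999, 1.000], [-2.000, 22.000]] (det J = -63.77983).
Solving J·Δ = −F gives Δ = (3.056, 0.278).

(3.056, 0.278)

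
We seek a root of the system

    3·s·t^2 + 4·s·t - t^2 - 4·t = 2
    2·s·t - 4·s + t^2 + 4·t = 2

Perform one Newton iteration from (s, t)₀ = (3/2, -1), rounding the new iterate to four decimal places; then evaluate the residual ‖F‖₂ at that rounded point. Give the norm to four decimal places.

1.5865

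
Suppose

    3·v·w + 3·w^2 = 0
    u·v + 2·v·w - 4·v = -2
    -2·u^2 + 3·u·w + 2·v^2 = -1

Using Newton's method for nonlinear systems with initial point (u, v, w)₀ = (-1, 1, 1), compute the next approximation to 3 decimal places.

(-0.620, 0.467, 0.511)

At (-1, 1, 1): F = (6.000, -1.000, -2.000).
Jacobian J = [[0, 3·w, 3·v + 6·w], [v, u + 2·w - 4, 2·v], [-4·u + 3·w, 4·v, 3·u]].
At the point, J = [[0.000, 3.000, 9.000], [1.000, -3.000, 2.000], [7.000, 4.000, -3.000]] (det J = 276.000).
Solving J·Δ = −F gives Δ = (0.380, -0.533, -0.489).
Then the next iterate is (u, v, w)₁ = (-0.620, 0.467, 0.511).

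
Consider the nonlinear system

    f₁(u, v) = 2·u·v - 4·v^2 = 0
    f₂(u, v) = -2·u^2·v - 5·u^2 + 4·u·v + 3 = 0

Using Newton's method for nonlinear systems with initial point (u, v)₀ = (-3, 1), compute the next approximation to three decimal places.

At (-3, 1): F = (-10.000, -72.000).
Jacobian J = [[2·v, 2·u - 8·v], [-4·u·v - 10·u + 4·v, -2·u^2 + 4·u]].
At the point, J = [[2.000, -14.000], [46.000, -30.000]] (det J = 584.000).
Solving J·Δ = −F gives Δ = (1.212, -0.541).
Then the next iterate is (u, v)₁ = (-1.788, 0.459).

(-1.788, 0.459)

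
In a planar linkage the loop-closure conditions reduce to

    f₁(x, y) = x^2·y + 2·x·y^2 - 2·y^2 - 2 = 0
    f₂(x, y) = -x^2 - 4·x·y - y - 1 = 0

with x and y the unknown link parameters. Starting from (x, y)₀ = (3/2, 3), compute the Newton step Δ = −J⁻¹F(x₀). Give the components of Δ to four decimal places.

(1.5910, -6.8736)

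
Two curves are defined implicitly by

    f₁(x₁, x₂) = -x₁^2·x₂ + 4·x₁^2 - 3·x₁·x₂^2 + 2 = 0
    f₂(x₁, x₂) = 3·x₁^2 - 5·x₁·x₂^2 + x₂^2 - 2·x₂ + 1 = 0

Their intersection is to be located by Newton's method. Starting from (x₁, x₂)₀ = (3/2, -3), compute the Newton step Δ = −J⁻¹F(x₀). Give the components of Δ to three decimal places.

At (3/2, -3): F = (-22.750, -44.750).
Jacobian J = [[-2·x₁·x₂ + 8·x₁ - 3·x₂^2, -x₁^2 - 6·x₁·x₂], [6·x₁ - 5·x₂^2, -10·x₁·x₂ + 2·x₂ - 2]].
At the point, J = [[-6.000, 24.750], [-36.000, 37.000]] (det J = 669.000).
Solving J·Δ = −F gives Δ = (-0.397, 0.823).

(-0.397, 0.823)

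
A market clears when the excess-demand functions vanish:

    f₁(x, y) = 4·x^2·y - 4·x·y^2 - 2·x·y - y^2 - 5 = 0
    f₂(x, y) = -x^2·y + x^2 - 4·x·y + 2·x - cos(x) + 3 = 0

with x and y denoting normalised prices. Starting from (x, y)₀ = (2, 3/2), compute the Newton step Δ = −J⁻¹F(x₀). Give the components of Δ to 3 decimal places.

At (2, 3/2): F = (-7.250, -6.58385).
Jacobian J = [[8·x·y - 4·y^2 - 2·y, 4·x^2 - 8·x·y - 2·x - 2·y], [-2·x·y + 2·x - 4·y + sin(x) + 2, -x^2 - 4·x]].
At the point, J = [[12.000, -15.000], [-5.09070, -12.000]] (det J = -220.36054).
Solving J·Δ = −F gives Δ = (-0.053, -0.526).

(-0.053, -0.526)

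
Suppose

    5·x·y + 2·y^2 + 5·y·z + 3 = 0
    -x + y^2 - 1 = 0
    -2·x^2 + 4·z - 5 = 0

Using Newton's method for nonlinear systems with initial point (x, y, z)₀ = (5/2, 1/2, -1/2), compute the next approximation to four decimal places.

(-0.3765, 0.8735, -2.8163)

At (5/2, 1/2, -1/2): F = (8.5000, -3.2500, -19.5000).
Jacobian J = [[5·y, 5·x + 4·y + 5·z, 5·y], [-1, 2·y, 0], [-4·x, 0, 4]].
At the point, J = [[2.5000, 12.0000, 2.5000], [-1.0000, 1.0000, 0.0000], [-10.0000, 0.0000, 4.0000]] (det J = 83.0000).
Solving J·Δ = −F gives Δ = (-2.8765, 0.3735, -2.3163).
Then the next iterate is (x, y, z)₁ = (-0.3765, 0.8735, -2.8163).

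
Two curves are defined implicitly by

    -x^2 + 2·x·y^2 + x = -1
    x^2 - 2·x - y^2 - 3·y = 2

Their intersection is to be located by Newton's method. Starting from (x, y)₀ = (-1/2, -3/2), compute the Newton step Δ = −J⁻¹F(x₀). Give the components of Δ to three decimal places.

(0.500, -0.417)

At (-1/2, -3/2): F = (-2.000, 1.500).
Jacobian J = [[-2·x + 2·y^2 + 1, 4·x·y], [2·x - 2, -2·y - 3]].
At the point, J = [[6.500, 3.000], [-3.000, 0.000]] (det J = 9.000).
Solving J·Δ = −F gives Δ = (0.500, -0.417).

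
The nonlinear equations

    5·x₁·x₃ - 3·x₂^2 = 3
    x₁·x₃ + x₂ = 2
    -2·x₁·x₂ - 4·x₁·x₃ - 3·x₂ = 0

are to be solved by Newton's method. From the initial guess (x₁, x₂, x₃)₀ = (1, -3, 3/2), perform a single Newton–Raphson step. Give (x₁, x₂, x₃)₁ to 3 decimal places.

At (1, -3, 3/2): F = (-22.500, -3.500, 9.000).
Jacobian J = [[5·x₃, -6·x₂, 5·x₁], [x₃, 1, x₁], [-2·x₂ - 4·x₃, -2·x₁ - 3, -4·x₁]].
At the point, J = [[7.500, 18.000, 5.000], [1.500, 1.000, 1.000], [0.000, -5.000, -4.000]] (det J = 78.000).
Solving J·Δ = −F gives Δ = (0.897, 0.385, 1.769).
Then the next iterate is (x₁, x₂, x₃)₁ = (1.897, -2.615, 3.269).

(1.897, -2.615, 3.269)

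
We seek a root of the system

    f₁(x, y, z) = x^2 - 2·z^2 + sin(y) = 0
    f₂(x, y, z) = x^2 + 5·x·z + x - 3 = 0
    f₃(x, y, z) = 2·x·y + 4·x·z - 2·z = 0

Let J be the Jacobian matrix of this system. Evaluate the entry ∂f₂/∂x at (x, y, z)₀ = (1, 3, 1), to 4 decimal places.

8.0000

∂f₂/∂x = 2·x + 5·z + 1.
At (1, 3, 1) this is 8.0000.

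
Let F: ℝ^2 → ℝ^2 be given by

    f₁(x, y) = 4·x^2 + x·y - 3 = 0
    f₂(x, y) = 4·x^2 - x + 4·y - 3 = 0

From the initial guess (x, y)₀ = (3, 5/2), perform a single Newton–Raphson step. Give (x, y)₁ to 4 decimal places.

(1.8649, -0.9730)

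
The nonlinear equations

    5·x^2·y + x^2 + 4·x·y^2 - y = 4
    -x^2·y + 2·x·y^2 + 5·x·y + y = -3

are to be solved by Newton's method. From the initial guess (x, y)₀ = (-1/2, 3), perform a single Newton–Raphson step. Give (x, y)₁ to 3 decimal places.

At (-1/2, 3): F = (-21.000, -11.250).
Jacobian J = [[10·x·y + 2·x + 4·y^2, 5·x^2 + 8·x·y - 1], [-2·x·y + 2·y^2 + 5·y, -x^2 + 4·x·y + 5·x + 1]].
At the point, J = [[20.000, -11.750], [36.000, -7.750]] (det J = 268.000).
Solving J·Δ = −F gives Δ = (-0.114, -1.981).
Then the next iterate is (x, y)₁ = (-0.614, 1.019).

(-0.614, 1.019)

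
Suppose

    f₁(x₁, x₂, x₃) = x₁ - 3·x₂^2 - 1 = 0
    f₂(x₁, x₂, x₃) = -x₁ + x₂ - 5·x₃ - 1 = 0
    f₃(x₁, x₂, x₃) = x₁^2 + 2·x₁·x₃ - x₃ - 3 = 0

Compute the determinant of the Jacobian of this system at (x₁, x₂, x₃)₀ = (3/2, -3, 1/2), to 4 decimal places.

J = [[1, -6·x₂, 0], [-1, 1, -5], [2·x₁ + 2·x₃, 0, 2·x₁ - 1]].
At the point, J = [[1.0000, 18.0000, 0.0000], [-1.0000, 1.0000, -5.0000], [4.0000, 0.0000, 2.0000]].
det J = -322.0000.

-322.0000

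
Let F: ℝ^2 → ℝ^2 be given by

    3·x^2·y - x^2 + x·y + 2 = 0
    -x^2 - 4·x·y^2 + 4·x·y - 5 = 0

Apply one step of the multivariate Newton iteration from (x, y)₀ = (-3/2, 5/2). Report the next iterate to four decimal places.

(-0.8364, 2.1964)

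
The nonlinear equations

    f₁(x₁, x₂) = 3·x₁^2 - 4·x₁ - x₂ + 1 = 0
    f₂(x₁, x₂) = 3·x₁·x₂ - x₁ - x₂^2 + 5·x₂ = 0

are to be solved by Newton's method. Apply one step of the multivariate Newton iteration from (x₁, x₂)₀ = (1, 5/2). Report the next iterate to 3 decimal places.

(0.580, -0.840)

At (1, 5/2): F = (-2.500, 12.750).
Jacobian J = [[6·x₁ - 4, -1], [3·x₂ - 1, 3·x₁ - 2·x₂ + 5]].
At the point, J = [[2.000, -1.000], [6.500, 3.000]] (det J = 12.500).
Solving J·Δ = −F gives Δ = (-0.420, -3.340).
Then the next iterate is (x₁, x₂)₁ = (0.580, -0.840).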